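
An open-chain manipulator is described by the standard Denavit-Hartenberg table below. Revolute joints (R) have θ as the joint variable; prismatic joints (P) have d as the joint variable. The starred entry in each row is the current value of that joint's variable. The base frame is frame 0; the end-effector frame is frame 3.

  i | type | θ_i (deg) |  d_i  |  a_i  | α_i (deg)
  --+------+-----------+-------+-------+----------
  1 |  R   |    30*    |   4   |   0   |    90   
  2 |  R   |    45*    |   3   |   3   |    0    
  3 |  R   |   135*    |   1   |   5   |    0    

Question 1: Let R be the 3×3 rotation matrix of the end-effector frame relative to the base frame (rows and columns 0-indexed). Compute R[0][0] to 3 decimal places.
End-effector x-axis (col 0 of R) = (-0.8660,-0.5000,0.0000)
R[0][0] = -0.8660

-0.866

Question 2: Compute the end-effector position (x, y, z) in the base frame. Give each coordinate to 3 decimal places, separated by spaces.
after link 1: o_1 = (0.0000, 0.0000, 4.0000)
after link 2: o_2 = (3.3371, -1.5374, 6.1213)
after link 3: o_3 = (-0.4930, -4.9034, 6.1213)

-0.493 -4.903 6.121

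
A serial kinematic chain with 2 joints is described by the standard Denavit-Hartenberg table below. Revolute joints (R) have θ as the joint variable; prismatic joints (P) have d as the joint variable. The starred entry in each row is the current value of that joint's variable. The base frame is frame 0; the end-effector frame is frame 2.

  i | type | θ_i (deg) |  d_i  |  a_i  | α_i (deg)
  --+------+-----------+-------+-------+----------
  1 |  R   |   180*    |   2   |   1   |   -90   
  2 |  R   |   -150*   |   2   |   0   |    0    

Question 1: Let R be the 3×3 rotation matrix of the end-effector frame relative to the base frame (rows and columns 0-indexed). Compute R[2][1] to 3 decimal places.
End-effector y-axis (col 1 of R) = (-0.5000,0.0000,0.8660)
R[2][1] = 0.8660

0.866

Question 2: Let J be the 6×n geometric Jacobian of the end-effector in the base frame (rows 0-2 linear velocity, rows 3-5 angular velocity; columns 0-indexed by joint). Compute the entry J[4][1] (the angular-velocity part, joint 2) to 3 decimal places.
-1.000

axis z_1 = (-0.0000,-1.0000,0.0000); lever o_n−o_1 = (-0.0000,-2.0000,0.0000)
cross product → J_v[:, 1] = (0.0000,-0.0000,0.0000)
J_ω[:, 1] = z_1
entry J[4][1] = -1.0000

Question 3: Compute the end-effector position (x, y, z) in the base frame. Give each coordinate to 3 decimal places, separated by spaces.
after link 1: o_1 = (-1.0000, 0.0000, 2.0000)
after link 2: o_2 = (-1.0000, -2.0000, 2.0000)

-1.000 -2.000 2.000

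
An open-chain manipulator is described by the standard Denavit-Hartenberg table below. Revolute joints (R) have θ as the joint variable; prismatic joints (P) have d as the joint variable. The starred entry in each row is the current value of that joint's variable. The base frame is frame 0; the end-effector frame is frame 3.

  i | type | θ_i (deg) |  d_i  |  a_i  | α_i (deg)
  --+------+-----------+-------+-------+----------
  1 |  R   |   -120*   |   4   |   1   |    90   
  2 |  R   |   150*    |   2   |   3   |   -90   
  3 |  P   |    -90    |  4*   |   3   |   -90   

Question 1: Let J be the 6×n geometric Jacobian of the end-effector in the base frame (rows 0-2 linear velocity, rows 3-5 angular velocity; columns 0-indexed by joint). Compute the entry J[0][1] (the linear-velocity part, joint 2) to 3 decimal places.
-0.982

axis z_1 = (-0.8660,0.5000,0.0000); lever o_n−o_1 = (-2.0311,6.4821,-1.9641)
cross product → J_v[:, 1] = (-0.9821,-1.7010,-4.5981)
J_ω[:, 1] = z_1
entry J[0][1] = -0.9821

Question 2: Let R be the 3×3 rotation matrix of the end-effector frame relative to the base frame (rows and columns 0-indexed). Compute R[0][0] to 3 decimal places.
-0.866

End-effector x-axis (col 0 of R) = (-0.8660,0.5000,0.0000)
R[0][0] = -0.8660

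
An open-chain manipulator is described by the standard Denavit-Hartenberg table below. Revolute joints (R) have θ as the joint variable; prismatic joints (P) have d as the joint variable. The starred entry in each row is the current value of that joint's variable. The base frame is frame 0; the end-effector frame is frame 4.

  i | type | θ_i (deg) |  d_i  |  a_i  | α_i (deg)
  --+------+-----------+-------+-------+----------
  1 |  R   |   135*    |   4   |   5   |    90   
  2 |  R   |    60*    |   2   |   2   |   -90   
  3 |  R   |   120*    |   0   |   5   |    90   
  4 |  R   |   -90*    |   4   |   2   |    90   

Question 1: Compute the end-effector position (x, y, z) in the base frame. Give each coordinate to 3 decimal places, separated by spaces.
after link 1: o_1 = (-3.5355, 3.5355, 4.0000)
after link 2: o_2 = (-2.8284, 5.6569, 5.7321)
after link 3: o_3 = (-5.0064, 1.7111, 3.5670)
after link 4: o_4 = (-8.8701, 2.7464, 5.5670)

-8.870 2.746 5.567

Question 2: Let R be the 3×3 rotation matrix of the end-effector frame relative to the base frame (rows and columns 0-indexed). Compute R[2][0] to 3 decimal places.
End-effector x-axis (col 0 of R) = (-0.6124,0.6124,-0.5000)
R[2][0] = -0.5000

-0.500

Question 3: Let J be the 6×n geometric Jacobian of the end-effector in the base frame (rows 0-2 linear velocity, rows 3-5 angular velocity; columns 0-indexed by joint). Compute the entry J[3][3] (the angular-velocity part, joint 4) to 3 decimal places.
-0.660

axis z_3 = (-0.6597,-0.0474,0.7500); lever o_n−o_3 = (-3.8637,1.0353,2.0000)
cross product → J_v[:, 3] = (-0.8712,-1.5783,-0.8660)
J_ω[:, 3] = z_3
entry J[3][3] = -0.6597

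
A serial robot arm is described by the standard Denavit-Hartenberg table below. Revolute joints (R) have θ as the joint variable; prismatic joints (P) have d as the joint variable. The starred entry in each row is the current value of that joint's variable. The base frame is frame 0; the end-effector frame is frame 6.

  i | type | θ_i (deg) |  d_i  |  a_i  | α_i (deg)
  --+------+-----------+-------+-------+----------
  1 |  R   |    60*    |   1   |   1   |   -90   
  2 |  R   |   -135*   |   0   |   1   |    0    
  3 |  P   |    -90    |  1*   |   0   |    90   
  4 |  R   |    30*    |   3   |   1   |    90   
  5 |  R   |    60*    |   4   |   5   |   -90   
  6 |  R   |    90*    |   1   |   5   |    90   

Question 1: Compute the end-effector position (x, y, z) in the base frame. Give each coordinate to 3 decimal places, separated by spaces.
-0.471 5.549 -5.089

after link 1: o_1 = (0.5000, 0.8660, 1.0000)
after link 2: o_2 = (0.1464, 0.2537, 1.7071)
after link 3: o_3 = (-0.7196, 0.7537, 1.7071)
after link 4: o_4 = (-0.3981, 2.3104, -1.0266)
after link 5: o_5 = (1.5777, 1.3045, -7.0336)
after link 6: o_6 = (-0.4715, 5.5494, -5.0890)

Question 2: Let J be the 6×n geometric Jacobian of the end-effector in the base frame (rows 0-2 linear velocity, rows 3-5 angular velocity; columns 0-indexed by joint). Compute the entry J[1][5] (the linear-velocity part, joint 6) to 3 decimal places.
-1.951

axis z_5 = (0.8169,0.5490,0.1768); lever o_n−o_5 = (-2.0492,4.2450,1.9445)
cross product → J_v[:, 5] = (0.3171,-1.9508,4.5928)
J_ω[:, 5] = z_5
entry J[1][5] = -1.9508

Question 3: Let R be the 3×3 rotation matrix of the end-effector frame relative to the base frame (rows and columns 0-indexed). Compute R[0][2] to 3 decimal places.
End-effector z-axis (col 2 of R) = (-0.0634,0.3902,-0.9186)
R[0][2] = -0.0634

-0.063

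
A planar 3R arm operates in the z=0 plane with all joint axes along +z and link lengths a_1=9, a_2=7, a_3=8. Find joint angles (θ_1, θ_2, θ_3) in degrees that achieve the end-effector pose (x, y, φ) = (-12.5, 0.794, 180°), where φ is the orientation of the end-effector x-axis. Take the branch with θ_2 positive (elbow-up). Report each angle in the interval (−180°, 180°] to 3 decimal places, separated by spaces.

wrist centre = target − a_3·(cos φ, sin φ) = (-4.5000, 0.7940)
cos θ_2 = (20.8804−9²−7²)/(2·9·7) = -0.8660; θ_2 = 150.0003° (elbow-up)
β = atan2(0.7940,-4.5000) = 169.9935°; ψ = atan2(3.5000,2.9378) = 49.9906°
θ_1 = β − ψ = 120.0029°
θ_3 = φ − θ_1 − θ_2 = -90.0032° (wrapped to (-180°,180°])

120.003 150.000 -90.003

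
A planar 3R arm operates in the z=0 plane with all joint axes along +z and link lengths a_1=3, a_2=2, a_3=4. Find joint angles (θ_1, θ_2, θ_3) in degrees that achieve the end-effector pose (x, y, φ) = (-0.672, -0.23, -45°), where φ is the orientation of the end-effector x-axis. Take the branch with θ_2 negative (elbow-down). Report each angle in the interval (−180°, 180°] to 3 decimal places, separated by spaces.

wrist centre = target − a_3·(cos φ, sin φ) = (-3.5004, 2.5984)
cos θ_2 = (19.0048−3²−2²)/(2·3·2) = 0.5004; θ_2 = -59.9735° (elbow-down)
β = atan2(2.5984,-3.5004) = 143.4129°; ψ = atan2(-1.7316,4.0008) = -23.4034°
θ_1 = β − ψ = 166.8163°
θ_3 = φ − θ_1 − θ_2 = -151.8429° (wrapped to (-180°,180°])

166.816 -59.973 -151.843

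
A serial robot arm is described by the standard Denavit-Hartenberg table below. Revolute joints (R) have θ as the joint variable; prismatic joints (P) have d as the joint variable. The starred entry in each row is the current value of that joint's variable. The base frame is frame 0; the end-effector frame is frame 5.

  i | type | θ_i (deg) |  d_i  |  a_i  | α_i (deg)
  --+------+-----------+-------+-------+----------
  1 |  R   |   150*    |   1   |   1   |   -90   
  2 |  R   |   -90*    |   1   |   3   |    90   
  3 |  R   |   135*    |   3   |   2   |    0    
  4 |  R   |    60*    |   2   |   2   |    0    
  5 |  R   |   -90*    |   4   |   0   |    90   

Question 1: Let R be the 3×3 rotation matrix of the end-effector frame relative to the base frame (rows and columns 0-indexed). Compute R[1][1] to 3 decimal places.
End-effector y-axis (col 1 of R) = (0.8660,-0.5000,0.0000)
R[1][1] = -0.5000

-0.500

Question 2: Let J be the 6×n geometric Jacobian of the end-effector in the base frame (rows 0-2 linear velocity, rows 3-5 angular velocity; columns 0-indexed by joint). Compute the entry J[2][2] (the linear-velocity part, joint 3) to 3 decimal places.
axis z_2 = (0.8660,-0.5000,0.0000); lever o_n−o_2 = (7.3459,-5.2765,-3.3461)
cross product → J_v[:, 2] = (1.6730,2.8978,-0.8966)
J_ω[:, 2] = z_2
entry J[2][2] = -0.8966

-0.897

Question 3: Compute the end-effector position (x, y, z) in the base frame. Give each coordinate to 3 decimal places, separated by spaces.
after link 1: o_1 = (-0.8660, 0.5000, 1.0000)
after link 2: o_2 = (-1.3660, -0.3660, 4.0000)
after link 3: o_3 = (0.5249, -3.0908, 2.5858)
after link 4: o_4 = (2.5158, -3.6425, 0.6539)
after link 5: o_5 = (5.9799, -5.6425, 0.6539)

5.980 -5.642 0.654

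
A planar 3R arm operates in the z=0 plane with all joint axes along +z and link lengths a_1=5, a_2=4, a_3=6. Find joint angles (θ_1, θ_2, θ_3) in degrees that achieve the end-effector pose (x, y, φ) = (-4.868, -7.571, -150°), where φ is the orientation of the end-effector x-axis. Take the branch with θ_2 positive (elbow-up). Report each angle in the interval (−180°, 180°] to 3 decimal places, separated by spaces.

-135.000 119.997 -134.998

wrist centre = target − a_3·(cos φ, sin φ) = (0.3282, -4.5710)
cos θ_2 = (21.0017−5²−4²)/(2·5·4) = -0.5000; θ_2 = 119.9971° (elbow-up)
β = atan2(-4.5710,0.3282) = -85.8938°; ψ = atan2(3.4642,3.0002) = 49.1058°
θ_1 = β − ψ = -134.9996°
θ_3 = φ − θ_1 − θ_2 = -134.9976° (wrapped to (-180°,180°])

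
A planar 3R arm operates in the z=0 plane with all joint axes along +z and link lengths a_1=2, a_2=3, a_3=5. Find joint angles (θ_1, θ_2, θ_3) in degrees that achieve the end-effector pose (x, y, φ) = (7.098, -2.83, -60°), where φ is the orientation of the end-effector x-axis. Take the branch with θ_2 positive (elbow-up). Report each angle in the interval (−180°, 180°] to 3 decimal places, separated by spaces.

-0.000 30.003 -90.003

wrist centre = target − a_3·(cos φ, sin φ) = (4.5980, 1.5001)
cos θ_2 = (23.3920−2²−3²)/(2·2·3) = 0.8660; θ_2 = 30.0031° (elbow-up)
β = atan2(1.5001,4.5980) = 18.0692°; ψ = atan2(1.5001,4.5980) = 18.0694°
θ_1 = β − ψ = -0.0001°
θ_3 = φ − θ_1 − θ_2 = -90.0029° (wrapped to (-180°,180°])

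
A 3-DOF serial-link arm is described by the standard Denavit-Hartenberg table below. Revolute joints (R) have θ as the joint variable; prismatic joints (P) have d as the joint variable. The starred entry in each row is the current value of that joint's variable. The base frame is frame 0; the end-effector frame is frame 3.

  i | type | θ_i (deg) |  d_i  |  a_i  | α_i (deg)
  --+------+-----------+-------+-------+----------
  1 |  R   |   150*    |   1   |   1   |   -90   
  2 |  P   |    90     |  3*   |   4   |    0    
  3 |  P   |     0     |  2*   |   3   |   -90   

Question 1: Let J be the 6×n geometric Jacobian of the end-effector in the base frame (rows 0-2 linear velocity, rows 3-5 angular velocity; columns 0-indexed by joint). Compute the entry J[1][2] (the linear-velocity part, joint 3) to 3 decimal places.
prismatic axis z_2 = (-0.5000,-0.8660,0.0000)
J_v[:, 2] = z_2; J_ω[:, 2] = (0,0,0)
entry J[1][2] = -0.8660

-0.866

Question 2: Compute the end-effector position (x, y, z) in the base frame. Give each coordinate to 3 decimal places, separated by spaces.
-3.366 -3.830 -6.000

after link 1: o_1 = (-0.8660, 0.5000, 1.0000)
after link 2: o_2 = (-2.3660, -2.0981, -3.0000)
after link 3: o_3 = (-3.3660, -3.8301, -6.0000)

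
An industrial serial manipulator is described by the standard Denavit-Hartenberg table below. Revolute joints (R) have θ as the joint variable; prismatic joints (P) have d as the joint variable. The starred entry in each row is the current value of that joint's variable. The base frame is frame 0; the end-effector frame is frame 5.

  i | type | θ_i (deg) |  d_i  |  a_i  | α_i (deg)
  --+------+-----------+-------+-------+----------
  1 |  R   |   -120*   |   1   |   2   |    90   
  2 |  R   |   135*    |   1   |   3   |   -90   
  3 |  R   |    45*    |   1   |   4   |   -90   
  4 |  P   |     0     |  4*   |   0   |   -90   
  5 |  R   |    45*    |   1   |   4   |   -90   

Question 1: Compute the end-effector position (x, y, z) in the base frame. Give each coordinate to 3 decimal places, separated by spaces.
after link 1: o_1 = (-1.0000, -1.7321, 1.0000)
after link 2: o_2 = (-0.8054, 0.6051, 3.1213)
after link 3: o_3 = (2.9977, 1.5353, 4.4142)
after link 4: o_4 = (4.4472, -1.6110, 2.4142)
after link 5: o_5 = (5.5078, 0.2261, 5.9497)

5.508 0.226 5.950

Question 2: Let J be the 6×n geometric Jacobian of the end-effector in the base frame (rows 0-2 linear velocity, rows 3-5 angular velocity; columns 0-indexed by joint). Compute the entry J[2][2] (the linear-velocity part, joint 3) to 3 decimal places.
axis z_2 = (0.3536,0.6124,-0.7071); lever o_n−o_2 = (6.3132,-0.3789,2.8284)
cross product → J_v[:, 2] = (1.4641,-5.4641,-4.0000)
J_ω[:, 2] = z_2
entry J[2][2] = -4.0000

-4.000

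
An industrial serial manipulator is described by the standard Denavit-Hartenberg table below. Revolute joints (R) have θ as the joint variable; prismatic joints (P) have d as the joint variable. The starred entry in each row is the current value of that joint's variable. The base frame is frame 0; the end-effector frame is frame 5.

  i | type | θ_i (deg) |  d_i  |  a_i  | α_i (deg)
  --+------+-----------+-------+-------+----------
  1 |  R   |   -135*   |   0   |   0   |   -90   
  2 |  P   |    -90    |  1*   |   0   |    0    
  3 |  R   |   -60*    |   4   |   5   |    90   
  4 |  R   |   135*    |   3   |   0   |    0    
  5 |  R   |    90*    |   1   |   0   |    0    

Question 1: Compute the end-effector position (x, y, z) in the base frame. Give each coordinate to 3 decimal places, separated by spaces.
after link 1: o_1 = (0.0000, 0.0000, 0.0000)
after link 2: o_2 = (0.7071, -0.7071, 0.0000)
after link 3: o_3 = (6.5974, -0.4737, 2.5000)
after link 4: o_4 = (7.6581, 0.5870, -0.0981)
after link 5: o_5 = (8.0116, 0.9405, -0.9641)

8.012 0.941 -0.964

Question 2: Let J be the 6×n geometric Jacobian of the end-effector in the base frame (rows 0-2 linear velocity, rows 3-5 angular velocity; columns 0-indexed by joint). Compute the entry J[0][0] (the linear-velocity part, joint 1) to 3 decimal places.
axis z_0 = ẑ; lever o_n−o_0 = (8.0116,0.9405,-0.9641)
cross product → J_v[:, 0] = (-0.9405,8.0116,0.0000)
J_ω[:, 0] = z_0
entry J[0][0] = -0.9405

-0.941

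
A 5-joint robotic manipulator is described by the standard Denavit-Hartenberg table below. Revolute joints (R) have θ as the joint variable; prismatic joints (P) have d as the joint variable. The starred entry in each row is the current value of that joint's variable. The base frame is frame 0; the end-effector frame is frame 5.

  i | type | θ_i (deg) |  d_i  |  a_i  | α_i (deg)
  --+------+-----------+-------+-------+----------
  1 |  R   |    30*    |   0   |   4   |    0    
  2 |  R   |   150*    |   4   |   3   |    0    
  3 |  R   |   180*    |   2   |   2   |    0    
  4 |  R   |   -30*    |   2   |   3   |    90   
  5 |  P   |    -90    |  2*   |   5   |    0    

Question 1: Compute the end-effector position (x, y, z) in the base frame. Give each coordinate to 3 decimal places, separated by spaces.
after link 1: o_1 = (3.4641, 2.0000, 0.0000)
after link 2: o_2 = (0.4641, 2.0000, 4.0000)
after link 3: o_3 = (2.4641, 2.0000, 6.0000)
after link 4: o_4 = (5.0622, 0.5000, 8.0000)
after link 5: o_5 = (4.0622, -1.2321, 3.0000)

4.062 -1.232 3.000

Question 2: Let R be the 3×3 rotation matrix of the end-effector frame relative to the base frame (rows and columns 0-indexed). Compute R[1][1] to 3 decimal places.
-0.500

End-effector y-axis (col 1 of R) = (0.8660,-0.5000,0.0000)
R[1][1] = -0.5000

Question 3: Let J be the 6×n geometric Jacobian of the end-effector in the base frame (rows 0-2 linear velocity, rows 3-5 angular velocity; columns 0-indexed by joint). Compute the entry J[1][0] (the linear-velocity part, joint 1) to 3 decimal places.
4.062

axis z_0 = ẑ; lever o_n−o_0 = (4.0622,-1.2321,3.0000)
cross product → J_v[:, 0] = (1.2321,4.0622,-0.0000)
J_ω[:, 0] = z_0
entry J[1][0] = 4.0622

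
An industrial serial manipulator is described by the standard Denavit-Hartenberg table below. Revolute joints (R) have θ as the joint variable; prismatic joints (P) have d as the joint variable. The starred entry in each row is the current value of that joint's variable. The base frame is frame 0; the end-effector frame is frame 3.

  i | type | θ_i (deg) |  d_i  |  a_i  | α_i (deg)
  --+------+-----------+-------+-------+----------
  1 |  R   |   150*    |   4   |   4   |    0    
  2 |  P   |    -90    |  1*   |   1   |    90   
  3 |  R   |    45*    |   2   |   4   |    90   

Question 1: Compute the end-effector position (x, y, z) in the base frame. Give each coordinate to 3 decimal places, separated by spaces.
0.182 4.316 7.828

after link 1: o_1 = (-3.4641, 2.0000, 4.0000)
after link 2: o_2 = (-2.9641, 2.8660, 5.0000)
after link 3: o_3 = (0.1822, 4.3155, 7.8284)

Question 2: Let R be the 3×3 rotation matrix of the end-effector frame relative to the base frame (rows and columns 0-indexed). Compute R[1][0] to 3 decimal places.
0.612

End-effector x-axis (col 0 of R) = (0.3536,0.6124,0.7071)
R[1][0] = 0.6124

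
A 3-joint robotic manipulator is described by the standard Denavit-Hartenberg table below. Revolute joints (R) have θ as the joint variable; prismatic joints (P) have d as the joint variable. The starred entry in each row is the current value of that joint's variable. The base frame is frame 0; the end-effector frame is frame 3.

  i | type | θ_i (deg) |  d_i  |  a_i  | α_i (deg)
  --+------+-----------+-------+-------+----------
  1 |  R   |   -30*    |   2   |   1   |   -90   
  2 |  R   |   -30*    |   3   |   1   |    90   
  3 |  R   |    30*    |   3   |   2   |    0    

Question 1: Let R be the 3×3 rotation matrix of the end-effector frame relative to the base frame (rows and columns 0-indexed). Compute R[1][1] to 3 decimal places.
0.967

End-effector y-axis (col 1 of R) = (0.0580,0.9665,-0.2500)
R[1][1] = 0.9665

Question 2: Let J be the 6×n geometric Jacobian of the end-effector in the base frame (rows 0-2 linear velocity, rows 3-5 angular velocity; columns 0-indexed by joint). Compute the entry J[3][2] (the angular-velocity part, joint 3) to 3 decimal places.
-0.433

axis z_2 = (-0.4330,0.2500,0.8660); lever o_n−o_2 = (0.5000,0.8660,3.4641)
cross product → J_v[:, 2] = (0.1160,1.9330,-0.5000)
J_ω[:, 2] = z_2
entry J[3][2] = -0.4330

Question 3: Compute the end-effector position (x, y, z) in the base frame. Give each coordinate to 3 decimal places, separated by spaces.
3.616 2.531 5.964

after link 1: o_1 = (0.8660, -0.5000, 2.0000)
after link 2: o_2 = (3.1160, 1.6651, 2.5000)
after link 3: o_3 = (3.6160, 2.5311, 5.9641)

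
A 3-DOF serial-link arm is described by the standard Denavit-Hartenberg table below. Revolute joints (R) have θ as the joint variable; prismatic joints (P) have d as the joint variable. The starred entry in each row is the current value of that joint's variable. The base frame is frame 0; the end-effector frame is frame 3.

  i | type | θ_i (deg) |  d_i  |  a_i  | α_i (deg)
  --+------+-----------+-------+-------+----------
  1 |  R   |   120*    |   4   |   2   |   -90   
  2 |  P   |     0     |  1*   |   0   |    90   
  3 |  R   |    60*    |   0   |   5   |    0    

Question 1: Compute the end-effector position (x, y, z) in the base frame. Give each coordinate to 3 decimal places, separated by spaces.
after link 1: o_1 = (-1.0000, 1.7321, 4.0000)
after link 2: o_2 = (-1.8660, 1.2321, 4.0000)
after link 3: o_3 = (-6.8660, 1.2321, 4.0000)

-6.866 1.232 4.000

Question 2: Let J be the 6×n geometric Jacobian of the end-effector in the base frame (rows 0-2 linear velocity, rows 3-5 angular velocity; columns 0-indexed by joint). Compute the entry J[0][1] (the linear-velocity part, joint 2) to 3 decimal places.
-0.866

prismatic axis z_1 = (-0.8660,-0.5000,0.0000)
J_v[:, 1] = z_1; J_ω[:, 1] = (0,0,0)
entry J[0][1] = -0.8660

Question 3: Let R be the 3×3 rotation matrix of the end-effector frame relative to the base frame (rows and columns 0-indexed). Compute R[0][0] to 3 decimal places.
-1.000

End-effector x-axis (col 0 of R) = (-1.0000,0.0000,0.0000)
R[0][0] = -1.0000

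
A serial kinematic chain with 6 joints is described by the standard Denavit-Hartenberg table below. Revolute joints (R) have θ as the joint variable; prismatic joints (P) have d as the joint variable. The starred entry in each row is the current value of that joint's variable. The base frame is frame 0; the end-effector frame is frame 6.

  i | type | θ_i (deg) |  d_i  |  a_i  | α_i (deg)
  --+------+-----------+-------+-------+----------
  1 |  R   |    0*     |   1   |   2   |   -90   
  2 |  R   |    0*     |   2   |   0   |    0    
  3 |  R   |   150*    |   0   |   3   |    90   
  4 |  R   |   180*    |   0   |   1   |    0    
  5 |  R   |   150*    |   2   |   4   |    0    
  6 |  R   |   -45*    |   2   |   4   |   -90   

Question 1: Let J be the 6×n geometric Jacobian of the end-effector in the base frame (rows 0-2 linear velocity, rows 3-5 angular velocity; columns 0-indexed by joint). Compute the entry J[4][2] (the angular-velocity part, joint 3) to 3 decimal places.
1.000

axis z_2 = (0.0000,1.0000,0.0000); lever o_n−o_2 = (-3.6286,-5.8637,-6.7138)
cross product → J_v[:, 2] = (-6.7138,-0.0000,3.6286)
J_ω[:, 2] = z_2
entry J[4][2] = 1.0000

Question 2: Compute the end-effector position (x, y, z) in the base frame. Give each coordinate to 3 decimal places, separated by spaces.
after link 1: o_1 = (2.0000, 0.0000, 1.0000)
after link 2: o_2 = (2.0000, 2.0000, 1.0000)
after link 3: o_3 = (-0.5981, 2.0000, -0.5000)
after link 4: o_4 = (0.2679, 2.0000, 0.0000)
after link 5: o_5 = (-1.7321, 0.0000, -3.4641)
after link 6: o_6 = (-1.6286, -3.8637, -5.7138)

-1.629 -3.864 -5.714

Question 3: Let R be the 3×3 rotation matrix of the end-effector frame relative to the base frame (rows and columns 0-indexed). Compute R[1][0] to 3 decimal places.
-0.966

End-effector x-axis (col 0 of R) = (-0.2241,-0.9659,-0.1294)
R[1][0] = -0.9659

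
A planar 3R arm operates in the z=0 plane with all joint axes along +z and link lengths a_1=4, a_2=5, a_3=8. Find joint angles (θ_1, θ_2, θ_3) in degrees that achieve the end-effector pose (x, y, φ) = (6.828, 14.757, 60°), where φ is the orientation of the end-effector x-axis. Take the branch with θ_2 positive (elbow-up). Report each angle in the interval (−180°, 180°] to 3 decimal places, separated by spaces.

wrist centre = target − a_3·(cos φ, sin φ) = (2.8280, 7.8288)
cos θ_2 = (69.2876−4²−5²)/(2·4·5) = 0.7072; θ_2 = 44.9932° (elbow-up)
β = atan2(7.8288,2.8280) = 70.1387°; ψ = atan2(3.5351,7.5360) = 25.1312°
θ_1 = β − ψ = 45.0075°
θ_3 = φ − θ_1 − θ_2 = -30.0007° (wrapped to (-180°,180°])

45.007 44.993 -30.001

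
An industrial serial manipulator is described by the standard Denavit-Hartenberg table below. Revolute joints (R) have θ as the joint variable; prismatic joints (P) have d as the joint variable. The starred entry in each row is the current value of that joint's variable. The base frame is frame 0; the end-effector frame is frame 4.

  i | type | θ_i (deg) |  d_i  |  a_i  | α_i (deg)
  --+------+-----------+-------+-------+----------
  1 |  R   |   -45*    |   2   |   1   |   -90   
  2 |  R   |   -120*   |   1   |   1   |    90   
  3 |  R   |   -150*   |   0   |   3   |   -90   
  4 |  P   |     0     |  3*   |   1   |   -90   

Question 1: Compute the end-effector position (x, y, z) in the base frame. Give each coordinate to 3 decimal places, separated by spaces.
-1.496 -3.592 1.165

after link 1: o_1 = (0.7071, -0.7071, 2.0000)
after link 2: o_2 = (1.0607, 0.3536, 2.8660)
after link 3: o_3 = (0.9186, -1.6257, 0.6160)
after link 4: o_4 = (-1.4963, -3.5922, 1.1651)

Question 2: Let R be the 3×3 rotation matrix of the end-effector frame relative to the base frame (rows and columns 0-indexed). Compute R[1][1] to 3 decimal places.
0.436

End-effector y-axis (col 1 of R) = (0.7891,0.4356,-0.4330)
R[1][1] = 0.4356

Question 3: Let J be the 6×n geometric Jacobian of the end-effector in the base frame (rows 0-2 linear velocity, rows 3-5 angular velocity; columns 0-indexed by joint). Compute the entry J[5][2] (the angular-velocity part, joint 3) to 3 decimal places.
axis z_2 = (-0.6124,0.6124,-0.5000); lever o_n−o_2 = (-2.5569,-3.9457,-1.7010)
cross product → J_v[:, 2] = (-3.0145,0.2368,3.9821)
J_ω[:, 2] = z_2
entry J[5][2] = -0.5000

-0.500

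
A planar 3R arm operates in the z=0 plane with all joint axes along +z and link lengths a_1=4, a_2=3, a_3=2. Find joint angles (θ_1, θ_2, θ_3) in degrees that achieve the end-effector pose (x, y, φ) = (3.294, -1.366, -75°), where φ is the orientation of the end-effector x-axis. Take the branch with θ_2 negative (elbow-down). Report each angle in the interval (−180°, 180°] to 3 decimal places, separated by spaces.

wrist centre = target − a_3·(cos φ, sin φ) = (2.7764, 0.5659)
cos θ_2 = (8.0284−4²−3²)/(2·4·3) = -0.7072; θ_2 = -135.0036° (elbow-down)
β = atan2(0.5659,2.7764) = 11.5197°; ψ = atan2(-2.1212,1.8785) = -48.4715°
θ_1 = β − ψ = 59.9913°
θ_3 = φ − θ_1 − θ_2 = 0.0123° (wrapped to (-180°,180°])

59.991 -135.004 0.012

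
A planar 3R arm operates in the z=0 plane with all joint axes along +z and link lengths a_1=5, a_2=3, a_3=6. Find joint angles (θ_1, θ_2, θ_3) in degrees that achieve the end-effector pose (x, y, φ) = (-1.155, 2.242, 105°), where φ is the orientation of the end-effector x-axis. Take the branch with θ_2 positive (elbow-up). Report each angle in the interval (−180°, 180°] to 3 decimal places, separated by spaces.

-119.997 135.002 89.995

wrist centre = target − a_3·(cos φ, sin φ) = (0.3979, -3.5536)
cos θ_2 = (12.7861−5²−3²)/(2·5·3) = -0.7071; θ_2 = 135.0019° (elbow-up)
β = atan2(-3.5536,0.3979) = -83.6108°; ψ = atan2(2.1212,2.8786) = 36.3865°
θ_1 = β − ψ = -119.9974°
θ_3 = φ − θ_1 − θ_2 = 89.9955° (wrapped to (-180°,180°])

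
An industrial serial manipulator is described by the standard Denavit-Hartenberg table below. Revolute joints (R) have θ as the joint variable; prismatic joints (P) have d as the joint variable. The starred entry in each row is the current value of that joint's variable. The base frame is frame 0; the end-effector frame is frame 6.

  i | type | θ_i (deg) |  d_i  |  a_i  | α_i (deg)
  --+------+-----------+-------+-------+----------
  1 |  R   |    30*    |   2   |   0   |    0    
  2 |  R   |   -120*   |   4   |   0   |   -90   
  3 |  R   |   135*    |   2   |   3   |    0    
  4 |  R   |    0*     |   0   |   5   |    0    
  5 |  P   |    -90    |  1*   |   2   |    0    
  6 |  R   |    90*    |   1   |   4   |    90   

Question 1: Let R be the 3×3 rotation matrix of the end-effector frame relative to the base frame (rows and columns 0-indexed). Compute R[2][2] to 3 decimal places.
-0.707

End-effector z-axis (col 2 of R) = (0.0000,-0.7071,-0.7071)
R[2][2] = -0.7071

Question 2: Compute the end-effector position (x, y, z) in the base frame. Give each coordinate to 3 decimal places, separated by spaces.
after link 1: o_1 = (0.0000, 0.0000, 2.0000)
after link 2: o_2 = (0.0000, 0.0000, 6.0000)
after link 3: o_3 = (2.0000, 2.1213, 3.8787)
after link 4: o_4 = (2.0000, 5.6569, 0.3431)
after link 5: o_5 = (3.0000, 4.2426, -1.0711)
after link 6: o_6 = (4.0000, 7.0711, -3.8995)

4.000 7.071 -3.899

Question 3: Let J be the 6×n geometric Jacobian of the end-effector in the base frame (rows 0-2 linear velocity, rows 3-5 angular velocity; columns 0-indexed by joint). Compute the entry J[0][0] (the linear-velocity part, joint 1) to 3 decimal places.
axis z_0 = ẑ; lever o_n−o_0 = (4.0000,7.0711,-3.8995)
cross product → J_v[:, 0] = (-7.0711,4.0000,0.0000)
J_ω[:, 0] = z_0
entry J[0][0] = -7.0711

-7.071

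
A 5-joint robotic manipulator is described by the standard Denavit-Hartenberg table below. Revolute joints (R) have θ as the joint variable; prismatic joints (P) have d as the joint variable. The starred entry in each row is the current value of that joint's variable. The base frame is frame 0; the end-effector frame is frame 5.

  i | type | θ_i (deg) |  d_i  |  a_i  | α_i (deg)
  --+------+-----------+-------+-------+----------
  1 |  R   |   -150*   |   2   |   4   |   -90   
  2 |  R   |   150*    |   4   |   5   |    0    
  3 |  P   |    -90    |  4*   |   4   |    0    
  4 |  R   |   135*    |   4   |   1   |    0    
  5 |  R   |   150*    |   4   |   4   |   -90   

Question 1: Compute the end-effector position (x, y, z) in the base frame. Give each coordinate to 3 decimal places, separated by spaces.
after link 1: o_1 = (-3.4641, -2.0000, 2.0000)
after link 2: o_2 = (2.2859, -3.2990, -0.5000)
after link 3: o_3 = (2.5538, -7.7631, -3.9641)
after link 4: o_4 = (5.3904, -10.7443, -3.7053)
after link 5: o_5 = (4.0443, -16.1402, -2.6700)

4.044 -16.140 -2.670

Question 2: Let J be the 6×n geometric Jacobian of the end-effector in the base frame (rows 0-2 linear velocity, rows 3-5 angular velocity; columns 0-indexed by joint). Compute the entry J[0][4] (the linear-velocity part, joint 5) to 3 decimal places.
-0.897

axis z_4 = (0.5000,-0.8660,0.0000); lever o_n−o_4 = (-1.3461,-5.3960,1.0353)
cross product → J_v[:, 4] = (-0.8966,-0.5176,-3.8637)
J_ω[:, 4] = z_4
entry J[0][4] = -0.8966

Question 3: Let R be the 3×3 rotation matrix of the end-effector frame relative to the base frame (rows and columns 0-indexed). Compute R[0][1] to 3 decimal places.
-0.500

End-effector y-axis (col 1 of R) = (-0.5000,0.8660,-0.0000)
R[0][1] = -0.5000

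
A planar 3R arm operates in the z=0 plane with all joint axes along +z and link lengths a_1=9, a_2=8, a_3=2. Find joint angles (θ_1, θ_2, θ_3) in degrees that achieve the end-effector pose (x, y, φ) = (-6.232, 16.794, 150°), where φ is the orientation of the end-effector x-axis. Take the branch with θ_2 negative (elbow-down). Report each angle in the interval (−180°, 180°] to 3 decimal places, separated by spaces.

wrist centre = target − a_3·(cos φ, sin φ) = (-4.4999, 15.7940)
cos θ_2 = (269.7000−9²−8²)/(2·9·8) = 0.8660; θ_2 = -30.0061° (elbow-down)
β = atan2(15.7940,-4.4999) = 105.9031°; ψ = atan2(-4.0007,15.9278) = -14.0999°
θ_1 = β − ψ = 120.0029°
θ_3 = φ − θ_1 − θ_2 = 60.0032° (wrapped to (-180°,180°])

120.003 -30.006 60.003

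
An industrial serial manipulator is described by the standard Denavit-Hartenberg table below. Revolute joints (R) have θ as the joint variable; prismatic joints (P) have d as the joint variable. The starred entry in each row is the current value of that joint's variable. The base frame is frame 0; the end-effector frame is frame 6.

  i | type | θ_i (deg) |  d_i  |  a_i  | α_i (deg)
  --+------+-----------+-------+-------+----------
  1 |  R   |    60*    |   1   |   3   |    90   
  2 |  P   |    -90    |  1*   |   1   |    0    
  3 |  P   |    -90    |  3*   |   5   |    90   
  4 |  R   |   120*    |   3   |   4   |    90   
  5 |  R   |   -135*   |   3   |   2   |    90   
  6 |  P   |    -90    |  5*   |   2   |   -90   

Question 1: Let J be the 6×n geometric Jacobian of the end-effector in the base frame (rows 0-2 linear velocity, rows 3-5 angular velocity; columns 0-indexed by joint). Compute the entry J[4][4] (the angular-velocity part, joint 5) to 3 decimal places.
-1.000

axis z_4 = (-0.0000,-1.0000,-0.0000); lever o_n−o_4 = (-4.9497,-1.0000,2.1213)
cross product → J_v[:, 4] = (-2.1213,0.0000,-4.9497)
J_ω[:, 4] = z_4
entry J[4][4] = -1.0000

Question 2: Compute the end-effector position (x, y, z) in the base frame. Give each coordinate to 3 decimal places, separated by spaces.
after link 1: o_1 = (1.5000, 2.5981, 1.0000)
after link 2: o_2 = (2.3660, 2.0981, 0.0000)
after link 3: o_3 = (2.4641, -3.7321, -0.0000)
after link 4: o_4 = (6.4641, -3.7321, 3.0000)
after link 5: o_5 = (5.0499, -6.7321, 1.5858)
after link 6: o_6 = (1.5144, -4.7321, 5.1213)

1.514 -4.732 5.121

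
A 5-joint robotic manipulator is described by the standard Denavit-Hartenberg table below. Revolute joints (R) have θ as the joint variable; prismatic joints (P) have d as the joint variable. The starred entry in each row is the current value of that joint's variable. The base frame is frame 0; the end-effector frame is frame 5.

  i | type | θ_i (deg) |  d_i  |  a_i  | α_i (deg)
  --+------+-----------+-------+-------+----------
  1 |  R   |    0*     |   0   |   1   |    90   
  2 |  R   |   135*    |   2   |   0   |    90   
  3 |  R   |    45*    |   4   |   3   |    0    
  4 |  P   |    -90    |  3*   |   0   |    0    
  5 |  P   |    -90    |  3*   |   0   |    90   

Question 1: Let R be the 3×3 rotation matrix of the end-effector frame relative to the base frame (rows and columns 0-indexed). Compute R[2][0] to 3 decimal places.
End-effector x-axis (col 0 of R) = (0.5000,0.7071,-0.5000)
R[2][0] = -0.5000

-0.500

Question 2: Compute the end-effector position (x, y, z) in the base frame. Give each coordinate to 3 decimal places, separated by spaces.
6.571 -4.121 8.571

after link 1: o_1 = (1.0000, 0.0000, 0.0000)
after link 2: o_2 = (1.0000, -2.0000, 0.0000)
after link 3: o_3 = (2.3284, -4.1213, 4.3284)
after link 4: o_4 = (4.4497, -4.1213, 6.4497)
after link 5: o_5 = (6.5711, -4.1213, 8.5711)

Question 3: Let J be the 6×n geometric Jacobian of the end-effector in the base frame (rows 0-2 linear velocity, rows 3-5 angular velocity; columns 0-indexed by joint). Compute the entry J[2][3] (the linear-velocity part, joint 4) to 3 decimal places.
prismatic axis z_3 = (0.7071,-0.0000,0.7071)
J_v[:, 3] = z_3; J_ω[:, 3] = (0,0,0)
entry J[2][3] = 0.7071

0.707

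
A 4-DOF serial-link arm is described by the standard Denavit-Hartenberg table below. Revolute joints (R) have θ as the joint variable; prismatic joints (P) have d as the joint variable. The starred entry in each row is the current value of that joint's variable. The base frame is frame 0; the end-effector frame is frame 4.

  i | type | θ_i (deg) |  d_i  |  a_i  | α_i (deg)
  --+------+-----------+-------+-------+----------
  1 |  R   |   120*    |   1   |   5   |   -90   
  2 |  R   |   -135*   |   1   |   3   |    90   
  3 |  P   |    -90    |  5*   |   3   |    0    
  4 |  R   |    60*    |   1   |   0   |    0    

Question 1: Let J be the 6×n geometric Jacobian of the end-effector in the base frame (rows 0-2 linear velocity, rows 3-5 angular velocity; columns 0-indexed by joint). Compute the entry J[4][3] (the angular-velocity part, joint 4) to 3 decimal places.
-0.612

axis z_3 = (0.3536,-0.6124,-0.7071); lever o_n−o_3 = (0.3536,-0.6124,-0.7071)
cross product → J_v[:, 3] = (0.0000,0.0000,0.0000)
J_ω[:, 3] = z_3
entry J[4][3] = -0.6124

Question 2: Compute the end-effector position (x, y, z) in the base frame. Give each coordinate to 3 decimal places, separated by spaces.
after link 1: o_1 = (-2.5000, 4.3301, 1.0000)
after link 2: o_2 = (-2.3054, 1.9930, 3.1213)
after link 3: o_3 = (2.0605, 0.4311, -0.4142)
after link 4: o_4 = (2.4140, -0.1812, -1.1213)

2.414 -0.181 -1.121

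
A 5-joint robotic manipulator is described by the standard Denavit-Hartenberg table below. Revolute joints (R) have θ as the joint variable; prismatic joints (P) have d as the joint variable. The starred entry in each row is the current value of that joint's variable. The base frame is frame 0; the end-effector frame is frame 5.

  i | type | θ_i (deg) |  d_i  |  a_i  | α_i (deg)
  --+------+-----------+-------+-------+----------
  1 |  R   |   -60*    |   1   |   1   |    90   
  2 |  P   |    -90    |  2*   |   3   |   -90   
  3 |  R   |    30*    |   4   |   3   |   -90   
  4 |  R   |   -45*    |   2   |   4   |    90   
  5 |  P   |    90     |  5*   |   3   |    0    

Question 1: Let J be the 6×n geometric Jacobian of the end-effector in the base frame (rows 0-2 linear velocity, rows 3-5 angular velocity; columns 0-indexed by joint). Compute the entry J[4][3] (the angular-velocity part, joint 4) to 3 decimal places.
axis z_3 = (0.7500,0.4330,0.5000); lever o_n−o_3 = (6.6258,-3.5231,3.1124)
cross product → J_v[:, 3] = (3.1092,0.9786,-5.5114)
J_ω[:, 3] = z_3
entry J[4][3] = 0.4330

0.433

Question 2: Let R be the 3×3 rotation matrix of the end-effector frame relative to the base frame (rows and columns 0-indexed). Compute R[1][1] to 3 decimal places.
End-effector y-axis (col 1 of R) = (-0.6597,0.4356,0.6124)
R[1][1] = 0.4356

0.436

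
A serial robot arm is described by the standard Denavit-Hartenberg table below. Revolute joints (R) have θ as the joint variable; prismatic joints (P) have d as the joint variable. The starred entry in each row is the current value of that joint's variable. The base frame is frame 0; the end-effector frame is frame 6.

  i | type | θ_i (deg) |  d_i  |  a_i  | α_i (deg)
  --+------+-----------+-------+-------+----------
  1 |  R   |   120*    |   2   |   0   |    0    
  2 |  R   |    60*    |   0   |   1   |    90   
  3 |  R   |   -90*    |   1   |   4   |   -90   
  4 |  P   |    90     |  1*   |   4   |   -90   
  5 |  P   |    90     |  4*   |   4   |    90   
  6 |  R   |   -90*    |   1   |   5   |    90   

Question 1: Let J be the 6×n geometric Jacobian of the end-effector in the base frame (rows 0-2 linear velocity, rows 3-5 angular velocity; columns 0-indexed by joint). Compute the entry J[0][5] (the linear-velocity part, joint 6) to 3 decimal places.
axis z_5 = (-0.0000,-1.0000,-0.0000); lever o_n−o_5 = (-0.0000,-1.0000,-5.0000)
cross product → J_v[:, 5] = (5.0000,-0.0000,0.0000)
J_ω[:, 5] = z_5
entry J[0][5] = 5.0000

5.000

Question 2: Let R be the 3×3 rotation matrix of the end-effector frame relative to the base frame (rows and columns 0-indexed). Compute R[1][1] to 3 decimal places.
End-effector y-axis (col 1 of R) = (-0.0000,-1.0000,-0.0000)
R[1][1] = -1.0000

-1.000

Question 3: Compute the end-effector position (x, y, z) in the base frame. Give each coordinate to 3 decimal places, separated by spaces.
2.000 -4.000 -3.000

after link 1: o_1 = (0.0000, 0.0000, 2.0000)
after link 2: o_2 = (-1.0000, 0.0000, 2.0000)
after link 3: o_3 = (-1.0000, 1.0000, -2.0000)
after link 4: o_4 = (-2.0000, -3.0000, -2.0000)
after link 5: o_5 = (2.0000, -3.0000, 2.0000)
after link 6: o_6 = (2.0000, -4.0000, -3.0000)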